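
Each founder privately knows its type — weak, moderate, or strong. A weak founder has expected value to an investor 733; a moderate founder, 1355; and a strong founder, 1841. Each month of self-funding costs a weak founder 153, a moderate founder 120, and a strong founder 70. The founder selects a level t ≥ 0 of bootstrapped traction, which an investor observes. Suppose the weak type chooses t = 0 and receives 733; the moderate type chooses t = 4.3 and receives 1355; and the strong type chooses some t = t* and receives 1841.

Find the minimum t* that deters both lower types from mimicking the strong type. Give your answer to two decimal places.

8.35

Weak type (on-path payoff 733) won't mimic when 733 ≥ 1841 − 153·t*, i.e. t* ≥ 7.24.
Moderate type (on-path payoff 1355 − 120×4.3 = 839) won't mimic when 839 ≥ 1841 − 120·t*, i.e. t* ≥ 8.35.
Both must hold, so t* = max(7.24, 8.35) = 8.35. The moderate type's constraint binds.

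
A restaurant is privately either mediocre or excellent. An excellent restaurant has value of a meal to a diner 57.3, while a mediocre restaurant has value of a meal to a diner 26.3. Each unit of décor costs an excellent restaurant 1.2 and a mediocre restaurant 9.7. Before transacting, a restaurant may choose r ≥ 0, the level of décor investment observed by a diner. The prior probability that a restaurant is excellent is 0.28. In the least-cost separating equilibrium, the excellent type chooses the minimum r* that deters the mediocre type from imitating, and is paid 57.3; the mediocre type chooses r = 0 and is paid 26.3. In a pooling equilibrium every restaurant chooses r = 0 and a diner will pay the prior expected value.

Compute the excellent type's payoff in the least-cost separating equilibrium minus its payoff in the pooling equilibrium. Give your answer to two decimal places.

18.48

Least-cost separating signal: r* solves 26.3 = 57.3 − 9.7·r*, so r* = (57.3 − 26.3)/9.7 ≈ 3.1959.
Excellent type's separating payoff: 57.3 − 1.2 × r* = 57.3 − 1.2 × (57.3 − 26.3)/9.7 = 57.3 − 37.2/9.7 ≈ 53.4649.
Pooling payoff: 0.28 × 57.3 + 0.72 × 26.3 = 34.98.
Difference: 53.4649 − 34.98 = 18.4849, i.e. 18.48 to two decimal places.
The excellent type prefers to separate.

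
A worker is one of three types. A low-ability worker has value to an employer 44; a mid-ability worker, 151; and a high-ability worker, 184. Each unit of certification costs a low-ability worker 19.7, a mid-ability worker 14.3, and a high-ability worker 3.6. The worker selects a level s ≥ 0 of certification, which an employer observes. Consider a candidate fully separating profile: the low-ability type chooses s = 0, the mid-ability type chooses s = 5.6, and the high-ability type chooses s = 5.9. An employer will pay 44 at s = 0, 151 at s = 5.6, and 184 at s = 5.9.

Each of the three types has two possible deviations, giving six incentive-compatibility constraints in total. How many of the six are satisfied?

Low-ability (own payoff 44): to s=5.6 gives 151 − 19.7×5.6 = 40.68 → no gain ✓; to s=5.9 gives 184 − 19.7×5.9 = 67.77 → profitable ✗.
Mid-ability (own payoff 151 − 14.3×5.6 = 70.92): to s=0 gives 44 → no gain ✓; to s=5.9 gives 184 − 14.3×5.9 = 99.63 → profitable ✗.
High-ability (own payoff 184 − 3.6×5.9 = 162.76): to s=0 gives 44 → no gain ✓; to s=5.6 gives 151 − 3.6×5.6 = 130.84 → no gain ✓.
4 of the 6 constraints hold; not an equilibrium.

4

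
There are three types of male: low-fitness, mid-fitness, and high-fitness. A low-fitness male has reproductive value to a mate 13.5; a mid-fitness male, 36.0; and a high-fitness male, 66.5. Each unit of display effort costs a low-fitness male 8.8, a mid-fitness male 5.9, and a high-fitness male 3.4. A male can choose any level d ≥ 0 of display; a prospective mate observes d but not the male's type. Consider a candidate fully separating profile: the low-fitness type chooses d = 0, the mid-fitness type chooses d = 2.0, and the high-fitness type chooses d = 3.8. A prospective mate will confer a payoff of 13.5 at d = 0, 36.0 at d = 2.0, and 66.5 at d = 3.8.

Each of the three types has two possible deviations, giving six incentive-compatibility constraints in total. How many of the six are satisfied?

3

High-fitness (own payoff 66.5 − 3.4×3.8 = 53.58): to d=0 gives 13.5 → no gain ✓; to d=2.0 gives 36.0 − 3.4×2.0 = 29.2 → no gain ✓.
Mid-fitness (own payoff 36.0 − 5.9×2.0 = 24.2): to d=0 gives 13.5 → no gain ✓; to d=3.8 gives 66.5 − 5.9×3.8 = 44.08 → profitable ✗.
Low-fitness (own payoff 13.5): to d=2.0 gives 36.0 − 8.8×2.0 = 18.4 → profitable ✗; to d=3.8 gives 66.5 − 8.8×3.8 = 33.06 → profitable ✗.
3 of the 6 constraints hold; not an equilibrium.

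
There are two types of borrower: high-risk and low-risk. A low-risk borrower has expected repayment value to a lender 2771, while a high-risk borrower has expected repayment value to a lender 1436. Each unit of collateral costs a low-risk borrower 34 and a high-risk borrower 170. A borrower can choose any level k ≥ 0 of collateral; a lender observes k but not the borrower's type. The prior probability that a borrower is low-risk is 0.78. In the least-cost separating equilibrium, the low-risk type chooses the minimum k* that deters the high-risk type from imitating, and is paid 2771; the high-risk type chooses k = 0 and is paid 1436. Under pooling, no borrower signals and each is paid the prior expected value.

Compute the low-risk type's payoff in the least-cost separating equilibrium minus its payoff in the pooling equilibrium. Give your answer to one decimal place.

Least-cost separating signal: k* solves 1436 = 2771 − 170·k*, so k* = (2771 − 1436)/170 ≈ 7.8529.
Low-risk type's separating payoff: 2771 − 34 × k* = 2771 − 34 × (2771 − 1436)/170 = 2771 − 45390/170 = 2504.
Pooling payoff: 0.78 × 2771 + 0.22 × 1436 = 2477.3.
Difference: 2504 − 2477.3 = 26.7.
The low-risk type prefers to separate.

26.7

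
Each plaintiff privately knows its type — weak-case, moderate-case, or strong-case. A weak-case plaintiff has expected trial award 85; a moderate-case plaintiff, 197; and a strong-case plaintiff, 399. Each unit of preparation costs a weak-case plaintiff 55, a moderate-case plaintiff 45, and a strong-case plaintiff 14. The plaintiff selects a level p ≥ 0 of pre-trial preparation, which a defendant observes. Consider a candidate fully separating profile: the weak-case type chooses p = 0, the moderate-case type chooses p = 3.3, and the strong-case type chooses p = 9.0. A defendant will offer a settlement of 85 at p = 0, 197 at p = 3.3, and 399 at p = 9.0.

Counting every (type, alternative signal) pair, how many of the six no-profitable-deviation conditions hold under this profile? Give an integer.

5

Weak-case (own payoff 85): to p=3.3 gives 197 − 55×3.3 = 15.5 → no gain ✓; to p=9.0 gives 399 − 55×9.0 = -96 → no gain ✓.
Strong-case (own payoff 399 − 14×9.0 = 273): to p=0 gives 85 → no gain ✓; to p=3.3 gives 197 − 14×3.3 = 150.8 → no gain ✓.
Moderate-case (own payoff 197 − 45×3.3 = 48.5): to p=0 gives 85 → profitable ✗; to p=9.0 gives 399 − 45×9.0 = -6 → no gain ✓.
5 of the 6 constraints hold; not an equilibrium.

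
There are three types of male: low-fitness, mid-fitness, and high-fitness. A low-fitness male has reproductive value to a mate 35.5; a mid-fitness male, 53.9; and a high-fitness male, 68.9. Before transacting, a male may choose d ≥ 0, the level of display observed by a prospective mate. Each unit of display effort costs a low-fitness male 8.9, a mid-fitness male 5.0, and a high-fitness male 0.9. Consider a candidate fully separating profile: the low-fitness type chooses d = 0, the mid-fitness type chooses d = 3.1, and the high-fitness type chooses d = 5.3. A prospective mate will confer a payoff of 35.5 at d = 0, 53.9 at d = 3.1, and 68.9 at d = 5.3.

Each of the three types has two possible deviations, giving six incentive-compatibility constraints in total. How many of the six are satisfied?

High-fitness (own payoff 68.9 − 0.9×5.3 = 64.13): to d=0 gives 35.5 → no gain ✓; to d=3.1 gives 53.9 − 0.9×3.1 = 51.11 → no gain ✓.
Mid-fitness (own payoff 53.9 − 5.0×3.1 = 38.4): to d=0 gives 35.5 → no gain ✓; to d=5.3 gives 68.9 − 5.0×5.3 = 42.4 → profitable ✗.
Low-fitness (own payoff 35.5): to d=3.1 gives 53.9 − 8.9×3.1 = 26.31 → no gain ✓; to d=5.3 gives 68.9 − 8.9×5.3 = 21.73 → no gain ✓.
5 of the 6 constraints hold; not an equilibrium.

5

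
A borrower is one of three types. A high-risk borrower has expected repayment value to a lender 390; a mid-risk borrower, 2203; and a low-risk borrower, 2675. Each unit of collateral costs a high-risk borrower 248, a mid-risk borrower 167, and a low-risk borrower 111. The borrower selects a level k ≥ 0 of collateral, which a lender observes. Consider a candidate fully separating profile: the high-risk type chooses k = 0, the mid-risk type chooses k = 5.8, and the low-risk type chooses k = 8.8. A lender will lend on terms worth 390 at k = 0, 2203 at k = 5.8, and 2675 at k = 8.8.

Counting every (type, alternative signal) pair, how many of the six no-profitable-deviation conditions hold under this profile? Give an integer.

4

Low-risk (own payoff 2675 − 111×8.8 = 1698.2): to k=0 gives 390 → no gain ✓; to k=5.8 gives 2203 − 111×5.8 = 1559.2 → no gain ✓.
High-risk (own payoff 390): to k=5.8 gives 2203 − 248×5.8 = 764.6 → profitable ✗; to k=8.8 gives 2675 − 248×8.8 = 492.6 → profitable ✗.
Mid-risk (own payoff 2203 − 167×5.8 = 1234.4): to k=0 gives 390 → no gain ✓; to k=8.8 gives 2675 − 167×8.8 = 1205.4 → no gain ✓.
4 of the 6 constraints hold; not an equilibrium.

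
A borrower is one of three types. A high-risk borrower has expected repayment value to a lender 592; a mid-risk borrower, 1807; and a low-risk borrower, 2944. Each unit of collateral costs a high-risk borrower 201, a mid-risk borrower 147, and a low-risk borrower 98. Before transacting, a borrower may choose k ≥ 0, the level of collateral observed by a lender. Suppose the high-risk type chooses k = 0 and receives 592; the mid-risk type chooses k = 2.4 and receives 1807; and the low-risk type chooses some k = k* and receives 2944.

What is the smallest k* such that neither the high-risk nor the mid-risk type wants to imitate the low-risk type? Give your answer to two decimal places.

11.70

High-risk type (on-path payoff 592) won't mimic when 592 ≥ 2944 − 201·k*, i.e. k* ≥ 11.70.
Mid-risk type (on-path payoff 1807 − 147×2.4 = 1454.2) won't mimic when 1454.2 ≥ 2944 − 147·k*, i.e. k* ≥ 10.13.
Both must hold, so k* = max(11.70, 10.13) = 11.70. The high-risk type's constraint binds.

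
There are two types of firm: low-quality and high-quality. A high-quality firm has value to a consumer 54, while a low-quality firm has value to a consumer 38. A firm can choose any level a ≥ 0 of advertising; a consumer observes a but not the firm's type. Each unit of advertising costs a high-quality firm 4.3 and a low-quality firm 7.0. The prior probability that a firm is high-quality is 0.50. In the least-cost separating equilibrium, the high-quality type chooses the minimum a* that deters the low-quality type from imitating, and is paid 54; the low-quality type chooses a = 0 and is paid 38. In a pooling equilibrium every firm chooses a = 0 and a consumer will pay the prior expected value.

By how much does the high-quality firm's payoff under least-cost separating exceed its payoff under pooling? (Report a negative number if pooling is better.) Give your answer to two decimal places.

-1.83

Least-cost separating signal: a* solves 38 = 54 − 7.0·a*, so a* = (54 − 38)/7.0 ≈ 2.2857.
High-quality type's separating payoff: 54 − 4.3 × a* = 54 − 4.3 × (54 − 38)/7.0 = 54 − 68.8/7.0 ≈ 44.1714.
Pooling payoff: 0.50 × 54 + 0.50 × 38 = 46.
Difference: 44.1714 − 46 = -1.8286, i.e. -1.83 to two decimal places.
The high-quality type would prefer the pooling outcome.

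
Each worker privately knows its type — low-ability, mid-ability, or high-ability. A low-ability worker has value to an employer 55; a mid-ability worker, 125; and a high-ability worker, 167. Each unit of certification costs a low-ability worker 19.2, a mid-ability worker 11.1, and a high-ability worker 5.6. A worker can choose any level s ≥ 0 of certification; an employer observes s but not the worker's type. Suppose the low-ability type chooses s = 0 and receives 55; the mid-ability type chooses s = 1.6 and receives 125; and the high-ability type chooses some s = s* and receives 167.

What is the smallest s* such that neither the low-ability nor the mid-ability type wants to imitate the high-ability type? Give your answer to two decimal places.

5.83

Low-ability type (on-path payoff 55) won't mimic when 55 ≥ 167 − 19.2·s*, i.e. s* ≥ 5.83.
Mid-ability type (on-path payoff 125 − 11.1×1.6 = 107.24) won't mimic when 107.24 ≥ 167 − 11.1·s*, i.e. s* ≥ 5.38.
Both must hold, so s* = max(5.83, 5.38) = 5.83. The low-ability type's constraint binds.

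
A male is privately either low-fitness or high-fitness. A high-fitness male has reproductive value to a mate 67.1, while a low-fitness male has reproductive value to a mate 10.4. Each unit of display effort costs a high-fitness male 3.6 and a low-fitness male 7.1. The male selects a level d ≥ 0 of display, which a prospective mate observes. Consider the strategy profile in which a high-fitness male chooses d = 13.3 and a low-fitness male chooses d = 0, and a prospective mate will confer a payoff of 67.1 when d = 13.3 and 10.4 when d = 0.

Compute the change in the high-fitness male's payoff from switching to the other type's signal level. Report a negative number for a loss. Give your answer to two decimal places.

Playing d = 13.3 the high-fitness male receives 67.1 − 3.6 × 13.3 = 19.22.
Deviating to d = 0 yields 10.4 instead.
Gain from deviating: 10.4 − 19.22 = -8.82.
The gain is negative, so the high-fitness type's incentive-compatibility constraint is satisfied.

-8.82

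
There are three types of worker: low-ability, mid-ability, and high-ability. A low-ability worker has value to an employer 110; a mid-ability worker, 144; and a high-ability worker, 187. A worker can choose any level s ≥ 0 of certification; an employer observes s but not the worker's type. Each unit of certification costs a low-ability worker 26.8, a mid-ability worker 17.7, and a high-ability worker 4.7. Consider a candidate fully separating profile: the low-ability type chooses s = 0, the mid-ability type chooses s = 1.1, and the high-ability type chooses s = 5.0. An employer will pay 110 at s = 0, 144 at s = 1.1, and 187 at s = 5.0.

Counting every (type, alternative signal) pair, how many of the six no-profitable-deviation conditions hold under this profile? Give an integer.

High-ability (own payoff 187 − 4.7×5.0 = 163.5): to s=0 gives 110 → no gain ✓; to s=1.1 gives 144 − 4.7×1.1 = 138.83 → no gain ✓.
Mid-ability (own payoff 144 − 17.7×1.1 = 124.53): to s=0 gives 110 → no gain ✓; to s=5.0 gives 187 − 17.7×5.0 = 98.5 → no gain ✓.
Low-ability (own payoff 110): to s=1.1 gives 144 − 26.8×1.1 = 114.52 → profitable ✗; to s=5.0 gives 187 − 26.8×5.0 = 53 → no gain ✓.
5 of the 6 constraints hold; not an equilibrium.

5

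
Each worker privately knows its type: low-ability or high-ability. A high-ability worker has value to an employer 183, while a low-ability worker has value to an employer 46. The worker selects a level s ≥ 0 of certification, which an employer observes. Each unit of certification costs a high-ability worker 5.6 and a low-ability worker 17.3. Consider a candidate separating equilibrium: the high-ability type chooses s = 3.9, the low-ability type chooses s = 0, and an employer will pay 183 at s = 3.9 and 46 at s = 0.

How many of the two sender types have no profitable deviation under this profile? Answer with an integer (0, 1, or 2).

1

High-ability type: signal → 183 − 5.6 × 3.9 = 161.16; deviate to 0 → 46. IC holds (161.16 ≥ 46).
Low-ability type: stay at 0 → 46; mimic → 183 − 17.3 × 3.9 = 115.53. IC fails (46 < 115.53).
1 of 2 constraints hold, so this profile is not an equilibrium.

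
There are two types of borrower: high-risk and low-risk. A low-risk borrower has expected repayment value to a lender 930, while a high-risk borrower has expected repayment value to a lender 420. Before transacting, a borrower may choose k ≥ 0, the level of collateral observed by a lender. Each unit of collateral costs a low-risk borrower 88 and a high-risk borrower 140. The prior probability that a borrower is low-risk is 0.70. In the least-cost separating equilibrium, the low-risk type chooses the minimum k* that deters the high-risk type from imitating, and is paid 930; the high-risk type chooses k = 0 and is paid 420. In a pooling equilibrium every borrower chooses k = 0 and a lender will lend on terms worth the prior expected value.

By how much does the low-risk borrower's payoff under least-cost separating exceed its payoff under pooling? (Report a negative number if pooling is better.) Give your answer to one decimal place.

-167.6

Least-cost separating signal: k* solves 420 = 930 − 140·k*, so k* = (930 − 420)/140 ≈ 3.6429.
Low-risk type's separating payoff: 930 − 88 × k* = 930 − 88 × (930 − 420)/140 = 930 − 44880/140 ≈ 609.429.
Pooling payoff: 0.70 × 930 + 0.30 × 420 = 777.
Difference: 609.429 − 777 = -167.571, i.e. -167.6 to one decimal place.
The low-risk type would prefer the pooling outcome.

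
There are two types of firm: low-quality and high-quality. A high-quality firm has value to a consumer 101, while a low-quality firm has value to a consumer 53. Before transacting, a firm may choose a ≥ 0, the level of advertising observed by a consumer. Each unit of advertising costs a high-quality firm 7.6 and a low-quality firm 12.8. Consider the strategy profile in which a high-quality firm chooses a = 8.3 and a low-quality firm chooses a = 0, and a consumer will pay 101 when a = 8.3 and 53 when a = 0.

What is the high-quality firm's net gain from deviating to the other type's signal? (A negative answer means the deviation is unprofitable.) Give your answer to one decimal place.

Playing a = 8.3 the high-quality firm receives 101 − 7.6 × 8.3 = 37.92.
Deviating to a = 0 yields 53 instead.
Gain from deviating: 53 − 37.92 = 15.08, i.e. 15.1 to one decimal place.
The gain is positive, so the high-quality type's incentive-compatibility constraint is violated — this profile is not a separating equilibrium.

15.1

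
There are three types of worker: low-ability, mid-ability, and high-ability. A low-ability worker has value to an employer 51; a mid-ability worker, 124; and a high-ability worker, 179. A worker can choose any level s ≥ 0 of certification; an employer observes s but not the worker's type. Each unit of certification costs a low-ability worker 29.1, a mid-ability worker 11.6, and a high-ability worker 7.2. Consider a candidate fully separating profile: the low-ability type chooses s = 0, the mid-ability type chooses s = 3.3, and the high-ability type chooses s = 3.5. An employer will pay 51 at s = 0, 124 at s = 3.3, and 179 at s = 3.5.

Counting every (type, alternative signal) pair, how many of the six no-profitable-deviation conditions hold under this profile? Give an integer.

Low-ability (own payoff 51): to s=3.3 gives 124 − 29.1×3.3 = 27.97 → no gain ✓; to s=3.5 gives 179 − 29.1×3.5 = 77.15 → profitable ✗.
Mid-ability (own payoff 124 − 11.6×3.3 = 85.72): to s=0 gives 51 → no gain ✓; to s=3.5 gives 179 − 11.6×3.5 = 138.4 → profitable ✗.
High-ability (own payoff 179 − 7.2×3.5 = 153.8): to s=0 gives 51 → no gain ✓; to s=3.3 gives 124 − 7.2×3.3 = 100.24 → no gain ✓.
4 of the 6 constraints hold; not an equilibrium.

4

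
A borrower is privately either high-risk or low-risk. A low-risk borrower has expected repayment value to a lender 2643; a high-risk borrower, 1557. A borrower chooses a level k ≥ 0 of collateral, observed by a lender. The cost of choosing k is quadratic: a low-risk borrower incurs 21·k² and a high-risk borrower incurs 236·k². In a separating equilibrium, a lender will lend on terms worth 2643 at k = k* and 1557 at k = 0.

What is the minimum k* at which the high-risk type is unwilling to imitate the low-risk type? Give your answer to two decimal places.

2.15

The high-risk type at k = 0 receives 1557; imitating at k* yields 2643 − 236·k*².
Indifference: 1557 = 2643 − 236·k*², so k*² = (2643 − 1557) / 236 ≈ 4.6017.
k* = √4.6017 ≈ 2.15.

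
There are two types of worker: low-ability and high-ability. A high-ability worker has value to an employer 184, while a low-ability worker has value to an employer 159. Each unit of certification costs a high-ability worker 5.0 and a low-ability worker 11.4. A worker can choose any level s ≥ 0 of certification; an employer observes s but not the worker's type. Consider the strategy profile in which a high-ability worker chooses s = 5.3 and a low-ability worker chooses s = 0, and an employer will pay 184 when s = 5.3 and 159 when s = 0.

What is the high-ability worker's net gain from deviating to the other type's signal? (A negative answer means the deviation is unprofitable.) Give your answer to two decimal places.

Playing s = 5.3 the high-ability worker receives 184 − 5.0 × 5.3 = 157.5.
Deviating to s = 0 yields 159 instead.
Gain from deviating: 159 − 157.5 = 1.50.
The gain is positive, so the high-ability type's incentive-compatibility constraint is violated — this profile is not a separating equilibrium.

1.50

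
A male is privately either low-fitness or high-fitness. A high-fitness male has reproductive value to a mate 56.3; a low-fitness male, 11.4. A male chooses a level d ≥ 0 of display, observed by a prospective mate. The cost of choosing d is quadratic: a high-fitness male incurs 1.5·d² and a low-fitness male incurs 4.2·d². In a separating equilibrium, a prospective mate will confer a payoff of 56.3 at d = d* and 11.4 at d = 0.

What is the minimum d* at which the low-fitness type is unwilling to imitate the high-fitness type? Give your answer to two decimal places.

3.27

The low-fitness type at d = 0 receives 11.4; imitating at d* yields 56.3 − 4.2·d*².
Indifference: 11.4 = 56.3 − 4.2·d*², so d*² = (56.3 − 11.4) / 4.2 ≈ 10.6905.
d* = √10.6905 ≈ 3.27.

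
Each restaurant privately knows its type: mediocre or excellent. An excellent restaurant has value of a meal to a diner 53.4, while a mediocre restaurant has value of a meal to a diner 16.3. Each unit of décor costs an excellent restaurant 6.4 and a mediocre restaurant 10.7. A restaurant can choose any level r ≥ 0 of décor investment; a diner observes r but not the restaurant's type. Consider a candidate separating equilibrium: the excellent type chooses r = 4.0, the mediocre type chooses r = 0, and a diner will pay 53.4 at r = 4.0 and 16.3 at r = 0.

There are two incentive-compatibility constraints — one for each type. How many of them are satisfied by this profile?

2

Mediocre type: stay at 0 → 16.3; mimic → 53.4 − 10.7 × 4.0 = 10.6. IC holds (16.3 ≥ 10.6).
Excellent type: signal → 53.4 − 6.4 × 4.0 = 27.8; deviate to 0 → 16.3. IC holds (27.8 ≥ 16.3).
2 of 2 constraints hold, so this is a separating equilibrium.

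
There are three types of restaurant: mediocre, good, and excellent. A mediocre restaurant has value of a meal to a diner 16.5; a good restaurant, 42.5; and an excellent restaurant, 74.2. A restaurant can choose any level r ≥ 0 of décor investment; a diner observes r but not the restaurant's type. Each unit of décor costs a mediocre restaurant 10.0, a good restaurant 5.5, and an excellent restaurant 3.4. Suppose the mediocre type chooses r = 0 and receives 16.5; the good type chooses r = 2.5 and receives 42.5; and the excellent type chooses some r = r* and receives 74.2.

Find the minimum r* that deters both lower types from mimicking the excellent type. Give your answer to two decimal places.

8.26

Mediocre type (on-path payoff 16.5) won't mimic when 16.5 ≥ 74.2 − 10.0·r*, i.e. r* ≥ 5.77.
Good type (on-path payoff 42.5 − 5.5×2.5 = 28.75) won't mimic when 28.75 ≥ 74.2 − 5.5·r*, i.e. r* ≥ 8.26.
Both must hold, so r* = max(5.77, 8.26) = 8.26. The good type's constraint binds.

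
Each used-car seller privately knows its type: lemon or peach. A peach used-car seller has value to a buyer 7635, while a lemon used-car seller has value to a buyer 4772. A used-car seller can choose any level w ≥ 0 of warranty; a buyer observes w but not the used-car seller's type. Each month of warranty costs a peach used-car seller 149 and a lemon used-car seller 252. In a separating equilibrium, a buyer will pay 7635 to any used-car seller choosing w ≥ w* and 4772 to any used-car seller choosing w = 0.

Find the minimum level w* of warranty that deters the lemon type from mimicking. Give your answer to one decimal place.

11.4

A lemon used-car seller choosing w = 0 receives 4772.
Imitating at w* instead would pay 7635 at cost 252·w*, netting 7635 − 252·w*.
Indifference: 4772 = 7635 − 252·w*, so w* = (7635 − 4772) / 252 ≈ 11.4.
At w* the lemon type's incentive constraint just binds; the peach type strictly prefers w* since its per-unit cost is lower.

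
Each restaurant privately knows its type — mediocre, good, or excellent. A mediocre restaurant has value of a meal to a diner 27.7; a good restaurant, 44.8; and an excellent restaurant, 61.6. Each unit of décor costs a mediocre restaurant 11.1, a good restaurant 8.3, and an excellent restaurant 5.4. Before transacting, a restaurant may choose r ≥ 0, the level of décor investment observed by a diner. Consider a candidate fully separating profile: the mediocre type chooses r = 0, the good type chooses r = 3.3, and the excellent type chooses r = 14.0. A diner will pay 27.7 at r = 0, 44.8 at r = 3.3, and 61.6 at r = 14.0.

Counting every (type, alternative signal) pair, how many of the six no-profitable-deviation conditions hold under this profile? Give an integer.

3

Excellent (own payoff 61.6 − 5.4×14.0 = -14): to r=0 gives 27.7 → profitable ✗; to r=3.3 gives 44.8 − 5.4×3.3 = 26.98 → profitable ✗.
Good (own payoff 44.8 − 8.3×3.3 = 17.41): to r=0 gives 27.7 → profitable ✗; to r=14.0 gives 61.6 − 8.3×14.0 = -54.6 → no gain ✓.
Mediocre (own payoff 27.7): to r=3.3 gives 44.8 − 11.1×3.3 = 8.17 → no gain ✓; to r=14.0 gives 61.6 − 11.1×14.0 = -93.8 → no gain ✓.
3 of the 6 constraints hold; not an equilibrium.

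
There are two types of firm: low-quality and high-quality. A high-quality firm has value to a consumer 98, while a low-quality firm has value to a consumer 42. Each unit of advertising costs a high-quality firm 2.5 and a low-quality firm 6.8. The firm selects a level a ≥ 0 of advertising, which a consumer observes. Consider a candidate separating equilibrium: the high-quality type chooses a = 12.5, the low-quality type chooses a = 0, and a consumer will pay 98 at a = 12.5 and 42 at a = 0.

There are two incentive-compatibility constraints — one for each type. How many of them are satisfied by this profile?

High-quality type: signal → 98 − 2.5 × 12.5 = 66.75; deviate to 0 → 42. IC holds (66.75 ≥ 42).
Low-quality type: stay at 0 → 42; mimic → 98 − 6.8 × 12.5 = 13. IC holds (42 ≥ 13).
2 of 2 constraints hold, so this is a separating equilibrium.

2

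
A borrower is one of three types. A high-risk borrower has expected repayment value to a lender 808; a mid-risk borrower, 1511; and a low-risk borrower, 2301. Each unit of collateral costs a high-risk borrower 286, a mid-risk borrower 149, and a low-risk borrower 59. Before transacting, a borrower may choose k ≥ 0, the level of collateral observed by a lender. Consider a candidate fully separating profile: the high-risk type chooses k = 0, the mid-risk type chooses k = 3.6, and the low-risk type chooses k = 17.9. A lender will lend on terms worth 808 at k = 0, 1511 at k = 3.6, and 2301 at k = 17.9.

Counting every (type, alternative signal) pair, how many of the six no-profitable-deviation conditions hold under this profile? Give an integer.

5

Mid-risk (own payoff 1511 − 149×3.6 = 974.6): to k=0 gives 808 → no gain ✓; to k=17.9 gives 2301 − 149×17.9 = -366.1 → no gain ✓.
High-risk (own payoff 808): to k=3.6 gives 1511 − 286×3.6 = 481.4 → no gain ✓; to k=17.9 gives 2301 − 286×17.9 = -2818.4 → no gain ✓.
Low-risk (own payoff 2301 − 59×17.9 = 1244.9): to k=0 gives 808 → no gain ✓; to k=3.6 gives 1511 − 59×3.6 = 1298.6 → profitable ✗.
5 of the 6 constraints hold; not an equilibrium.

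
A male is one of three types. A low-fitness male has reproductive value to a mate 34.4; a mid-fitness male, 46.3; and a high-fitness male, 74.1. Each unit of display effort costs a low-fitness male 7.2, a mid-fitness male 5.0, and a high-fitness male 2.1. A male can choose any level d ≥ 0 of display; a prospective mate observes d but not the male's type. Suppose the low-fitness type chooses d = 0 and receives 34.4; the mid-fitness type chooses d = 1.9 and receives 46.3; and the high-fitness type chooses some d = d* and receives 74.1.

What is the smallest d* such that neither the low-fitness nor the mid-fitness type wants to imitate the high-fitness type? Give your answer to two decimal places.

7.46

Mid-fitness type (on-path payoff 46.3 − 5.0×1.9 = 36.8) won't mimic when 36.8 ≥ 74.1 − 5.0·d*, i.e. d* ≥ 7.46.
Low-fitness type (on-path payoff 34.4) won't mimic when 34.4 ≥ 74.1 − 7.2·d*, i.e. d* ≥ 5.51.
Both must hold, so d* = max(5.51, 7.46) = 7.46. The mid-fitness type's constraint binds.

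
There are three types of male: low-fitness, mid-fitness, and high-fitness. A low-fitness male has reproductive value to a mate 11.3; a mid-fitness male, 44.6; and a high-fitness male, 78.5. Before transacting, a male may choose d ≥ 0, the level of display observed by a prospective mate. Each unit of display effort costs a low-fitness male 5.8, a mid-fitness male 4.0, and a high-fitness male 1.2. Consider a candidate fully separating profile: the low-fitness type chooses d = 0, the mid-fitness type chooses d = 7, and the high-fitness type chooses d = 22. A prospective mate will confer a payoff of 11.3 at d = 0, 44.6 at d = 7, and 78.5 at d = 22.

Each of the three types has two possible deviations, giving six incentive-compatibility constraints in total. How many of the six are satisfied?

Low-fitness (own payoff 11.3): to d=7 gives 44.6 − 5.8×7 = 4 → no gain ✓; to d=22 gives 78.5 − 5.8×22 = -49.1 → no gain ✓.
Mid-fitness (own payoff 44.6 − 4.0×7 = 16.6): to d=0 gives 11.3 → no gain ✓; to d=22 gives 78.5 − 4.0×22 = -9.5 → no gain ✓.
High-fitness (own payoff 78.5 − 1.2×22 = 52.1): to d=0 gives 11.3 → no gain ✓; to d=7 gives 44.6 − 1.2×7 = 36.2 → no gain ✓.
6 of the 6 constraints hold; this profile is a separating equilibrium.

6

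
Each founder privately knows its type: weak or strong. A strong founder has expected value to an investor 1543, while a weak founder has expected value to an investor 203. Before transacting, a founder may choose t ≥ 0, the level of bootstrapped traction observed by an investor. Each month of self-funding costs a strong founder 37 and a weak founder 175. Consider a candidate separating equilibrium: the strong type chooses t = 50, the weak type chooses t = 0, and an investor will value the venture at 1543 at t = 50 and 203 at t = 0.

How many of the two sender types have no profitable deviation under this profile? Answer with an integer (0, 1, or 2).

1

Weak type: stay at 0 → 203; mimic → 1543 − 175 × 50 = -7207. IC holds (203 ≥ -7207).
Strong type: signal → 1543 − 37 × 50 = -307; deviate to 0 → 203. IC fails (-307 < 203).
1 of 2 constraints hold, so this profile is not an equilibrium.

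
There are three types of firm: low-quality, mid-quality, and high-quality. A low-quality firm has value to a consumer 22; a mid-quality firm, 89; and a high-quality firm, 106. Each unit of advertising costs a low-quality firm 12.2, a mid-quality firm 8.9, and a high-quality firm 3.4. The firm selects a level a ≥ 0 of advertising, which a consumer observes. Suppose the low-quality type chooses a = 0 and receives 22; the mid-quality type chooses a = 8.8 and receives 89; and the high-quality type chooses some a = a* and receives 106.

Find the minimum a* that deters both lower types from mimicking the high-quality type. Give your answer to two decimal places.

Low-quality type (on-path payoff 22) won't mimic when 22 ≥ 106 − 12.2·a*, i.e. a* ≥ 6.89.
Mid-quality type (on-path payoff 89 − 8.9×8.8 = 10.68) won't mimic when 10.68 ≥ 106 − 8.9·a*, i.e. a* ≥ 10.71.
Both must hold, so a* = max(6.89, 10.71) = 10.71. The mid-quality type's constraint binds.

10.71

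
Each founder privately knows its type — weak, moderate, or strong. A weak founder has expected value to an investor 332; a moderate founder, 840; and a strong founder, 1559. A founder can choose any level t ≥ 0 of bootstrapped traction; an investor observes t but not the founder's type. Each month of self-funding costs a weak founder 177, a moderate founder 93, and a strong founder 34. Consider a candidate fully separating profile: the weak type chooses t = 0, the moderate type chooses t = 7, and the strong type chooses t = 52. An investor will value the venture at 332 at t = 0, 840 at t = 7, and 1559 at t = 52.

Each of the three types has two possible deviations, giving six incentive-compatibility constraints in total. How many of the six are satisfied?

3

Moderate (own payoff 840 − 93×7 = 189): to t=0 gives 332 → profitable ✗; to t=52 gives 1559 − 93×52 = -3277 → no gain ✓.
Strong (own payoff 1559 − 34×52 = -209): to t=0 gives 332 → profitable ✗; to t=7 gives 840 − 34×7 = 602 → profitable ✗.
Weak (own payoff 332): to t=7 gives 840 − 177×7 = -399 → no gain ✓; to t=52 gives 1559 − 177×52 = -7645 → no gain ✓.
3 of the 6 constraints hold; not an equilibrium.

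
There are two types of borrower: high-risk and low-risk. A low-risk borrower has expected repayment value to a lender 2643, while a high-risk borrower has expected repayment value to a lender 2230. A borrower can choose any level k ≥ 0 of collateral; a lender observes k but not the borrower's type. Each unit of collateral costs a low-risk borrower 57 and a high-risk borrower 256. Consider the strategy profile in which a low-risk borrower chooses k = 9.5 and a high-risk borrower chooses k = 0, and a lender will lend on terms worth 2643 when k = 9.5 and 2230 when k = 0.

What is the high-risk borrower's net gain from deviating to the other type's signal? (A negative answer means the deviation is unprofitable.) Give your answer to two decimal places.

-2019.00

Playing k = 0 the high-risk borrower receives 2230.
Deviating to k = 9.5 brings payment 2643 at cost 256 × 9.5 = 2432, netting 211.
Gain from deviating: 211 − 2230 = -2019.00.
The gain is negative, so the high-risk type's incentive-compatibility constraint is satisfied.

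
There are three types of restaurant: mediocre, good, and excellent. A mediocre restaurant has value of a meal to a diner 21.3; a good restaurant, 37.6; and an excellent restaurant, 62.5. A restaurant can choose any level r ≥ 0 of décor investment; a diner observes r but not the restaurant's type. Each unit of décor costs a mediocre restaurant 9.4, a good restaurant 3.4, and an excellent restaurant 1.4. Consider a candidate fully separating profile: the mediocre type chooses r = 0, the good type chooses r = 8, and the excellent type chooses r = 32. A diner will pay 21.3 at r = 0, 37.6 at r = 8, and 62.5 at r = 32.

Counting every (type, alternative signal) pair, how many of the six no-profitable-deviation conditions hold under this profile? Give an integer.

3

Good (own payoff 37.6 − 3.4×8 = 10.4): to r=0 gives 21.3 → profitable ✗; to r=32 gives 62.5 − 3.4×32 = -46.3 → no gain ✓.
Mediocre (own payoff 21.3): to r=8 gives 37.6 − 9.4×8 = -37.6 → no gain ✓; to r=32 gives 62.5 − 9.4×32 = -238.3 → no gain ✓.
Excellent (own payoff 62.5 − 1.4×32 = 17.7): to r=0 gives 21.3 → profitable ✗; to r=8 gives 37.6 − 1.4×8 = 26.4 → profitable ✗.
3 of the 6 constraints hold; not an equilibrium.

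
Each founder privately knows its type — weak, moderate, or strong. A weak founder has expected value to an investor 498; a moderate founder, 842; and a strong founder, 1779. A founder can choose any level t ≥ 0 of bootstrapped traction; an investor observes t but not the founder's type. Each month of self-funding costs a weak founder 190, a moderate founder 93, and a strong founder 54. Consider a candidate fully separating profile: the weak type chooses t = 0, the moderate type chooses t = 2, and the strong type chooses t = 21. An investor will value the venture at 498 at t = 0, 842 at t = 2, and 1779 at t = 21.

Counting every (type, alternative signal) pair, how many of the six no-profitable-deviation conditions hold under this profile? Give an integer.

5

Weak (own payoff 498): to t=2 gives 842 − 190×2 = 462 → no gain ✓; to t=21 gives 1779 − 190×21 = -2211 → no gain ✓.
Strong (own payoff 1779 − 54×21 = 645): to t=0 gives 498 → no gain ✓; to t=2 gives 842 − 54×2 = 734 → profitable ✗.
Moderate (own payoff 842 − 93×2 = 656): to t=0 gives 498 → no gain ✓; to t=21 gives 1779 − 93×21 = -174 → no gain ✓.
5 of the 6 constraints hold; not an equilibrium.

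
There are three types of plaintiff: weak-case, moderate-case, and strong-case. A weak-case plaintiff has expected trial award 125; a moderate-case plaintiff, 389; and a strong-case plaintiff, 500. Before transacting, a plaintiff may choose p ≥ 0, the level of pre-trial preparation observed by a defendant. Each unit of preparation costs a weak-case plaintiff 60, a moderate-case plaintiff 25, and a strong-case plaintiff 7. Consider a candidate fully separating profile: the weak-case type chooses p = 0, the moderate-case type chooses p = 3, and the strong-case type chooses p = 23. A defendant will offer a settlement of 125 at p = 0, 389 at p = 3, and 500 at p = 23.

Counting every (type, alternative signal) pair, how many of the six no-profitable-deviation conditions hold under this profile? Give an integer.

Strong-case (own payoff 500 − 7×23 = 339): to p=0 gives 125 → no gain ✓; to p=3 gives 389 − 7×3 = 368 → profitable ✗.
Weak-case (own payoff 125): to p=3 gives 389 − 60×3 = 209 → profitable ✗; to p=23 gives 500 − 60×23 = -880 → no gain ✓.
Moderate-case (own payoff 389 − 25×3 = 314): to p=0 gives 125 → no gain ✓; to p=23 gives 500 − 25×23 = -75 → no gain ✓.
4 of the 6 constraints hold; not an equilibrium.

4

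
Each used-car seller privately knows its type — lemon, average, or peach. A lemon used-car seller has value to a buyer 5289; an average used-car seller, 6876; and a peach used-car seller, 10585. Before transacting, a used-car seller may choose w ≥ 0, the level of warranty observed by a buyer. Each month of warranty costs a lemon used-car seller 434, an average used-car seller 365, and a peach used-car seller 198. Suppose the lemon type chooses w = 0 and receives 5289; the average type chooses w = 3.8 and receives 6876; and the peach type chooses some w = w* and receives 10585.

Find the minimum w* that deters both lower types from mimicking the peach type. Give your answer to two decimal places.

Lemon type (on-path payoff 5289) won't mimic when 5289 ≥ 10585 − 434·w*, i.e. w* ≥ 12.20.
Average type (on-path payoff 6876 − 365×3.8 = 5489) won't mimic when 5489 ≥ 10585 − 365·w*, i.e. w* ≥ 13.96.
Both must hold, so w* = max(12.20, 13.96) = 13.96. The average type's constraint binds.

13.96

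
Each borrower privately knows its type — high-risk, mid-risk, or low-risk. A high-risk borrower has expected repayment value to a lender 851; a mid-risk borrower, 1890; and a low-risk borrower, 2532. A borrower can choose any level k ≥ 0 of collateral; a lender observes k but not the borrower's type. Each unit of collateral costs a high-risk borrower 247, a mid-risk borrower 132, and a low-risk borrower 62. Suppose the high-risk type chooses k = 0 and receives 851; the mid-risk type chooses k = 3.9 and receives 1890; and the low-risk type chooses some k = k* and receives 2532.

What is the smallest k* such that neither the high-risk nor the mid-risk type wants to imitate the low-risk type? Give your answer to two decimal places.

8.76

High-risk type (on-path payoff 851) won't mimic when 851 ≥ 2532 − 247·k*, i.e. k* ≥ 6.81.
Mid-risk type (on-path payoff 1890 − 132×3.9 = 1375.2) won't mimic when 1375.2 ≥ 2532 − 132·k*, i.e. k* ≥ 8.76.
Both must hold, so k* = max(6.81, 8.76) = 8.76. The mid-risk type's constraint binds.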